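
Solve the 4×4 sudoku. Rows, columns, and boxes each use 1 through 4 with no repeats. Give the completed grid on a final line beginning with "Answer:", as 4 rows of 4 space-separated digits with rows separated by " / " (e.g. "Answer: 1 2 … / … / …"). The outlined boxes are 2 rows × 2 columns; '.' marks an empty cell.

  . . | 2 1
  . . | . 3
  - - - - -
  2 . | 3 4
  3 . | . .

Step 1. [r4c2∈{1,4}] 4 has one home in row 4: r4c2, so r4c2=4.
Step 2. [r2c1∈{1,4}] r2c1 is the only open cell in col 1 admitting 1. So r2c1=1.
Step 3. [r1c1∈{4}] r1c1 has the single candidate 4 ⇒ r1c1=4.
Step 4. [r1c2∈{3}] nothing but 3 survives at r1c2 ⇒ r1c2=3.
Step 5. [r4c3∈{1}] nothing but 1 survives at r4c3, so r4c3=1.
Step 6. [r4c4∈{2}] r4c4 has the single candidate 2 ⇒ r4c4=2.
Step 7. [r3c2∈{1}] nothing but 1 survives at r3c2. So r3c2=1.
Step 8. [r2c2∈{2}] nothing but 2 survives at r2c2 ⇒ r2c2=2.
Step 9. [r2c3∈{4}] nothing but 4 survives at r2c3 ⇒ r2c3=4.

Answer: 4 3 2 1 / 1 2 4 3 / 2 1 3 4 / 3 4 1 2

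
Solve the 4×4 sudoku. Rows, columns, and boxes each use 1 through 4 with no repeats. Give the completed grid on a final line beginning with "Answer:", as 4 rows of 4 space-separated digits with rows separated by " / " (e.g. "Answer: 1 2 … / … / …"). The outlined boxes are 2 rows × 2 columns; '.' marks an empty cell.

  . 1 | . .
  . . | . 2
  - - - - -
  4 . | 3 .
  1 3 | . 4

Step 1. [r2c1∈{3}] r2c1 has the single candidate 3, so r2c1=3.
Step 2. [r2c2∈{4}] r2c2 is down to just 4, so r2c2=4.
Step 3. [r1c3∈{4}] only 4 remains possible at r1c3 ⇒ r1c3=4.
Step 4. [r2c3∈{1}] nothing but 1 survives at r2c3. So r2c3=1.
Step 5. [r1c4∈{3}] only 3 remains possible at r1c4 ⇒ r1c4=3.
Step 6. [r3c2∈{2}] r3c2's peers cover all but 2. So r3c2=2.
Step 7. [r1c1∈{2}] r1c1 is down to just 2 ⇒ r1c1=2.
Step 8. [r4c3∈{2}] r4c3 is down to just 2, so r4c3=2.
Step 9. [r3c4∈{1}] r3c4 is down to just 1, so r3c4=1.

Answer: 2 1 4 3 / 3 4 1 2 / 4 2 3 1 / 1 3 2 4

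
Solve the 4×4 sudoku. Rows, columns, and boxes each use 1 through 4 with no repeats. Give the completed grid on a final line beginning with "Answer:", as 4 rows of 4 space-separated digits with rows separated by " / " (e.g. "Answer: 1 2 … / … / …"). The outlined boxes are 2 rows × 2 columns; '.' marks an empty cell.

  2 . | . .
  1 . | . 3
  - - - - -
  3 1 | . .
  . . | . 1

Step 1. [r1c4∈{4}] r1c4 is down to just 4, so r1c4=4.
Step 2. [r3c3∈{2,4}] across row 3, 4 lands solely at r3c3, so r3c3=4.
Step 3. [r4c2∈{2,4}] 2 has one home in col 2: r4c2, so r4c2=2.
Step 4. [r3c4∈{2}] r3c4 has the single candidate 2 ⇒ r3c4=2.
Step 5. [r4c1∈{4}] r4c1's peers cover all but 4. So r4c1=4.
Step 6. [r1c2∈{3}] r1c2's peers cover all but 3 ⇒ r1c2=3.
Step 7. [r2c3∈{2}] r2c3 is down to just 2, so r2c3=2.
Step 8. [r1c3∈{1}] r1c3 is down to just 1 ⇒ r1c3=1.
Step 9. [r4c3∈{3}] nothing but 3 survives at r4c3 ⇒ r4c3=3.
Step 10. [r2c2∈{4}] only 4 remains possible at r2c2, so r2c2=4.

Answer: 2 3 1 4 / 1 4 2 3 / 3 1 4 2 / 4 2 3 1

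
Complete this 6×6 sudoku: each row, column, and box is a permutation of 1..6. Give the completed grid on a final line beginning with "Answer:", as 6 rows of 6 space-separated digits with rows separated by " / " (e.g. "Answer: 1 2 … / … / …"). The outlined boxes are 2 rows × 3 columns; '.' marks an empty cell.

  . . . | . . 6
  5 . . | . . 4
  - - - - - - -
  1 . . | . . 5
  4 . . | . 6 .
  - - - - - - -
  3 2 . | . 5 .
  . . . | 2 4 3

Step 1. [r5c6∈{1}] only 1 remains possible at r5c6. So r5c6=1.
Step 2. [r1c1∈{2}] r1c1 is down to just 2. So r1c1=2.
Step 3. [r4c4∈{1,3}] across row 4, 1 lands solely at r4c4, so r4c4=1.
Step 4. [r2c4∈{3}] r2c4 has the single candidate 3 ⇒ r2c4=3.
Step 5. [r3c5∈{2,3}] r3c5 is the only open cell in col 5 admitting 3 ⇒ r3c5=3.
Step 6. [r3c2∈{6}] only 6 remains possible at r3c2. So r3c2=6.
Step 7. [r2c2∈{1}] only 1 remains possible at r2c2 ⇒ r2c2=1.
Step 8. [r6c3∈{1,5,6}] in row 6, 1 fits only at r6c3 ⇒ r6c3=1.
Step 9. [r4c3∈{2,3,5}] 5 has one home in col 3: r4c3, so r4c3=5.
Step 10. [r5c3∈{4,6}] row 5 places 4 nowhere but r5c3 ⇒ r5c3=4.
Step 11. [r1c2∈{3,4}] r1c2 is the only open cell in row 1 admitting 4, so r1c2=4.
Step 12. [r2c3∈{6}] r2c3 is down to just 6, so r2c3=6.
Step 13. [r5c4∈{6}] only 6 remains possible at r5c4. So r5c4=6.
Step 14. [r3c4∈{4}] nothing but 4 survives at r3c4, so r3c4=4.
Step 15. [r4c6∈{2}] r4c6 has the single candidate 2 ⇒ r4c6=2.
Step 16. [r1c4∈{5}] only 5 remains possible at r1c4 ⇒ r1c4=5.
Step 17. [r1c5∈{1}] nothing but 1 survives at r1c5 ⇒ r1c5=1.
Step 18. [r3c3∈{2}] r3c3's peers cover all but 2 ⇒ r3c3=2.
Step 19. [r4c2∈{3}] r4c2 is down to just 3 ⇒ r4c2=3.
Step 20. [r2c5∈{2}] r2c5's peers cover all but 2, so r2c5=2.
Step 21. [r6c2∈{5}] only 5 remains possible at r6c2 ⇒ r6c2=5.
Step 22. [r6c1∈{6}] r6c1's peers cover all but 6 ⇒ r6c1=6.
Step 23. [r1c3∈{3}] nothing but 3 survives at r1c3. So r1c3=3.

Answer: 2 4 3 5 1 6 / 5 1 6 3 2 4 / 1 6 2 4 3 5 / 4 3 5 1 6 2 / 3 2 4 6 5 1 / 6 5 1 2 4 3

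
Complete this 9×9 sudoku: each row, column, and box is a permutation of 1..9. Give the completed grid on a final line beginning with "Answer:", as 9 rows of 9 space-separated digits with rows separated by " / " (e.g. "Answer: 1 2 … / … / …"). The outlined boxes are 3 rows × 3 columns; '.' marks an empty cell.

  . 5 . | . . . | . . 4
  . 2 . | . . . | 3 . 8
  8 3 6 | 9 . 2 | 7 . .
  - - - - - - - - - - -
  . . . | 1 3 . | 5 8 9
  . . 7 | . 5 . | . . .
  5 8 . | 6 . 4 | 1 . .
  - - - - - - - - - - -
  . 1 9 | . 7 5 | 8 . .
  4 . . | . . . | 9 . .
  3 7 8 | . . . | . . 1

Step 1. [r9c8∈{2,4,5,6}] r9c8 is the only open cell in row 9 admitting 5, so r9c8=5.
Step 2. [r8c2∈{6}] r8c2's peers cover all but 6. So r8c2=6.
Step 3. [r7c1∈{2}] r7c1 is down to just 2 ⇒ r7c1=2.
Step 4. [r1c3∈{1}] r1c3 has the single candidate 1. So r1c3=1.
Step 5. [r3c5∈{1,4}] across row 3, 4 lands solely at r3c5, so r3c5=4.
Step 6. [r6c3∈{2,3}] 3 has one home in col 3: r6c3. So r6c3=3.
Step 7. [r5c2∈{4,9}] col 2 places 9 nowhere but r5c2. So r5c2=9.
Step 8. [r5c6∈{8}] nothing but 8 survives at r5c6 ⇒ r5c6=8.
Step 9. [r5c4∈{2}] r5c4 has the single candidate 2, so r5c4=2.
Step 10. [r4c6∈{7}] r4c6's peers cover all but 7 ⇒ r4c6=7.
Step 11. [r9c6∈{6,9}] r9c6 is the only open cell in col 6 admitting 9, so r9c6=9.
Step 12. [r9c5∈{2,6}] box 8 places 6 nowhere but r9c5 ⇒ r9c5=6.
Step 13. [r9c7∈{2,4}] across row 9, 2 lands solely at r9c7. So r9c7=2.
Step 14. [r1c7∈{6}] r1c7 is down to just 6. So r1c7=6.
Step 15. [r7c8∈{3,4,6}] across box 9, 4 lands solely at r7c8, so r7c8=4.
Step 16. [r7c4∈{3}] nothing but 3 survives at r7c4, so r7c4=3.
Step 17. [r5c8∈{3,6}] r5c8 is the only open cell in col 8 admitting 6. So r5c8=6.
Step 18. [r2c5∈{1}] r2c5 has the single candidate 1 ⇒ r2c5=1.
Step 19. [r8c8∈{3,7}] across col 8, 3 lands solely at r8c8. So r8c8=3.
Step 20. [r1c8∈{2,9}] row 1 places 2 nowhere but r1c8. So r1c8=2.
Step 21. [r8c4∈{8}] only 8 remains possible at r8c4. So r8c4=8.
Step 22. [r1c4∈{7}] nothing but 7 survives at r1c4, so r1c4=7.
Step 23. [r4c3∈{2,4}] row 4 places 2 nowhere but r4c3. So r4c3=2.
Step 24. [r6c9∈{2,7}] r6c9 is the only open cell in row 6 admitting 2 ⇒ r6c9=2.
Step 25. [r1c1∈{9}] r1c1 has the single candidate 9 ⇒ r1c1=9.
Step 26. [r5c1∈{1}] r5c1 is down to just 1, so r5c1=1.
Step 27. [r2c1∈{7}] nothing but 7 survives at r2c1 ⇒ r2c1=7.
Step 28. [r6c8∈{7}] nothing but 7 survives at r6c8 ⇒ r6c8=7.
Step 29. [r5c7∈{4}] r5c7 is down to just 4 ⇒ r5c7=4.
Step 30. [r2c3∈{4}] r2c3 is down to just 4, so r2c3=4.
Step 31. [r8c6∈{1}] r8c6 has the single candidate 1 ⇒ r8c6=1.
Step 32. [r2c6∈{6}] nothing but 6 survives at r2c6, so r2c6=6.
Step 33. [r8c5∈{2}] only 2 remains possible at r8c5. So r8c5=2.
Step 34. [r7c9∈{6}] nothing but 6 survives at r7c9, so r7c9=6.
Step 35. [r4c1∈{6}] r4c1 is down to just 6, so r4c1=6.
Step 36. [r6c5∈{9}] only 9 remains possible at r6c5, so r6c5=9.
Step 37. [r1c5∈{8}] r1c5's peers cover all but 8 ⇒ r1c5=8.
Step 38. [r2c4∈{5}] nothing but 5 survives at r2c4 ⇒ r2c4=5.
Step 39. [r8c3∈{5}] only 5 remains possible at r8c3 ⇒ r8c3=5.
Step 40. [r3c8∈{1}] r3c8's peers cover all but 1, so r3c8=1.
Step 41. [r8c9∈{7}] only 7 remains possible at r8c9, so r8c9=7.
Step 42. [r3c9∈{5}] r3c9 has the single candidate 5 ⇒ r3c9=5.
Step 43. [r5c9∈{3}] r5c9 has the single candidate 3. So r5c9=3.
Step 44. [r9c4∈{4}] r9c4 is down to just 4, so r9c4=4.
Step 45. [r1c6∈{3}] r1c6 is down to just 3 ⇒ r1c6=3.
Step 46. [r2c8∈{9}] r2c8 is down to just 9, so r2c8=9.
Step 47. [r4c2∈{4}] only 4 remains possible at r4c2, so r4c2=4.

Answer: 9 5 1 7 8 3 6 2 4 / 7 2 4 5 1 6 3 9 8 / 8 3 6 9 4 2 7 1 5 / 6 4 2 1 3 7 5 8 9 / 1 9 7 2 5 8 4 6 3 / 5 8 3 6 9 4 1 7 2 / 2 1 9 3 7 5 8 4 6 / 4 6 5 8 2 1 9 3 7 / 3 7 8 4 6 9 2 5 1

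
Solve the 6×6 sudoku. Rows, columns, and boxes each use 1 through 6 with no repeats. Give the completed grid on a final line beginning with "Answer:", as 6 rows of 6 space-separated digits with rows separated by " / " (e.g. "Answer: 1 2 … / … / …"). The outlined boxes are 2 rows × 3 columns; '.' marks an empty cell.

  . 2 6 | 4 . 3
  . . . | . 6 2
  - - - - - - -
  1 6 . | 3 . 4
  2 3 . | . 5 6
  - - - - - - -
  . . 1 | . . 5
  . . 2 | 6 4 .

Step 1. [r2c4∈{1,5}] col 4 places 5 nowhere but r2c4, so r2c4=5.
Step 2. [r6c1∈{3,5}] r6c1 is the only open cell in row 6 admitting 3. So r6c1=3.
Step 3. [r2c1∈{4}] nothing but 4 survives at r2c1. So r2c1=4.
Step 4. [r3c5∈{2}] nothing but 2 survives at r3c5. So r3c5=2.
Step 5. [r1c5∈{1}] nothing but 1 survives at r1c5. So r1c5=1.
Step 6. [r5c4∈{2}] only 2 remains possible at r5c4 ⇒ r5c4=2.
Step 7. [r2c3∈{3}] r2c3 is down to just 3, so r2c3=3.
Step 8. [r5c1∈{6}] r5c1 is down to just 6, so r5c1=6.
Step 9. [r4c4∈{1}] r4c4's peers cover all but 1 ⇒ r4c4=1.
Step 10. [r1c1∈{5}] r1c1 has the single candidate 5, so r1c1=5.
Step 11. [r5c2∈{4}] nothing but 4 survives at r5c2, so r5c2=4.
Step 12. [r2c2∈{1}] r2c2 has the single candidate 1, so r2c2=1.
Step 13. [r5c5∈{3}] r5c5's peers cover all but 3, so r5c5=3.
Step 14. [r6c2∈{5}] nothing but 5 survives at r6c2. So r6c2=5.
Step 15. [r3c3∈{5}] nothing but 5 survives at r3c3 ⇒ r3c3=5.
Step 16. [r6c6∈{1}] r6c6's peers cover all but 1 ⇒ r6c6=1.
Step 17. [r4c3∈{4}] r4c3 has the single candidate 4, so r4c3=4.

Answer: 5 2 6 4 1 3 / 4 1 3 5 6 2 / 1 6 5 3 2 4 / 2 3 4 1 5 6 / 6 4 1 2 3 5 / 3 5 2 6 4 1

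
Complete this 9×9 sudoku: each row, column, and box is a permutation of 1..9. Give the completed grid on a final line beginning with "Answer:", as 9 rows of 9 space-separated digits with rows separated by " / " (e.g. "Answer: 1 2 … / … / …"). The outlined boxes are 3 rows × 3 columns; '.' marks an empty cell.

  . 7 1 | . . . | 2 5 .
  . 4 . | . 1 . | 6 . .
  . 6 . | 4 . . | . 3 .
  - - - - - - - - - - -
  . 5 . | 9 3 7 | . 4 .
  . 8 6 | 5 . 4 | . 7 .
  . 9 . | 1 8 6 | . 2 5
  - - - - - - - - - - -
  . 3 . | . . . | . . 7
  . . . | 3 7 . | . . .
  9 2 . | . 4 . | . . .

Step 1. [r8c2∈{1}] nothing but 1 survives at r8c2 ⇒ r8c2=1.
Step 2. [r6c7∈{3}] r6c7 has the single candidate 3 ⇒ r6c7=3.
Step 3. [r2c3∈{2,3,5,8,9}] col 3 places 3 nowhere but r2c3, so r2c3=3.
Step 4. [r1c1∈{8}] r1c1 is down to just 8 ⇒ r1c1=8.
Step 5. [r3c3∈{2,5,9}] across col 3, 9 lands solely at r3c3. So r3c3=9.
Step 6. [r8c9∈{2,4,6,8,9}] across col 9, 2 lands solely at r8c9. So r8c9=2.
Step 7. [r4c9∈{1,6,8}] 6 has one home in row 4: r4c9, so r4c9=6.
Step 8. [r4c7∈{1,8}] r4c7 is the only open cell in row 4 admitting 8 ⇒ r4c7=8.
Step 9. [r9c3∈{5,7,8}] 7 has one home in row 9: r9c3, so r9c3=7.
Step 10. [r5c5∈{2}] nothing but 2 survives at r5c5. So r5c5=2.
Step 11. [r3c5∈{5}] r3c5 has the single candidate 5 ⇒ r3c5=5.
Step 12. [r3c1∈{2}] only 2 remains possible at r3c1. So r3c1=2.
Step 13. [r3c6∈{8}] nothing but 8 survives at r3c6 ⇒ r3c6=8.
Step 14. [r1c4∈{6}] nothing but 6 survives at r1c4 ⇒ r1c4=6.
Step 15. [r9c8∈{1,6,8}] 6 has one home in row 9: r9c8, so r9c8=6.
Step 16. [r7c8∈{1,8,9}] 1 has one home in col 8: r7c8. So r7c8=1.
Step 17. [r1c5∈{9}] r1c5 has the single candidate 9 ⇒ r1c5=9.
Step 18. [r8c1∈{4,5,6}] in row 8, 6 fits only at r8c1, so r8c1=6.
Step 19. [r6c3∈{4}] only 4 remains possible at r6c3 ⇒ r6c3=4.
Step 20. [r8c7∈{4,5,9}] 4 has one home in row 8: r8c7. So r8c7=4.
Step 21. [r9c4∈{8}] nothing but 8 survives at r9c4, so r9c4=8.
Step 22. [r8c8∈{8,9}] across box 9, 8 lands solely at r8c8, so r8c8=8.
Step 23. [r7c7∈{5,9}] r7c7 is the only open cell in box 9 admitting 9 ⇒ r7c7=9.
Step 24. [r5c7∈{1}] r5c7 has the single candidate 1, so r5c7=1.
Step 25. [r8c3∈{5}] r8c3 has the single candidate 5. So r8c3=5.
Step 26. [r2c6∈{2}] r2c6 has the single candidate 2, so r2c6=2.
Step 27. [r5c9∈{9}] nothing but 9 survives at r5c9 ⇒ r5c9=9.
Step 28. [r9c6∈{1,5}] across row 9, 1 lands solely at r9c6 ⇒ r9c6=1.
Step 29. [r3c7∈{7}] nothing but 7 survives at r3c7 ⇒ r3c7=7.
Step 30. [r7c6∈{5}] r7c6's peers cover all but 5. So r7c6=5.
Step 31. [r2c1∈{5}] only 5 remains possible at r2c1. So r2c1=5.
Step 32. [r9c9∈{3}] r9c9 has the single candidate 3. So r9c9=3.
Step 33. [r5c1∈{3}] r5c1's peers cover all but 3, so r5c1=3.
Step 34. [r2c4∈{7}] r2c4 has the single candidate 7 ⇒ r2c4=7.
Step 35. [r8c6∈{9}] r8c6 has the single candidate 9 ⇒ r8c6=9.
Step 36. [r4c1∈{1}] nothing but 1 survives at r4c1, so r4c1=1.
Step 37. [r2c8∈{9}] r2c8 has the single candidate 9. So r2c8=9.
Step 38. [r6c1∈{7}] nothing but 7 survives at r6c1, so r6c1=7.
Step 39. [r9c7∈{5}] nothing but 5 survives at r9c7. So r9c7=5.
Step 40. [r2c9∈{8}] r2c9 is down to just 8, so r2c9=8.
Step 41. [r7c1∈{4}] r7c1's peers cover all but 4. So r7c1=4.
Step 42. [r7c3∈{8}] only 8 remains possible at r7c3 ⇒ r7c3=8.
Step 43. [r7c4∈{2}] r7c4 is down to just 2, so r7c4=2.
Step 44. [r3c9∈{1}] only 1 remains possible at r3c9 ⇒ r3c9=1.
Step 45. [r1c9∈{4}] r1c9 is down to just 4. So r1c9=4.
Step 46. [r4c3∈{2}] r4c3 has the single candidate 2, so r4c3=2.
Step 47. [r1c6∈{3}] r1c6 has the single candidate 3, so r1c6=3.
Step 48. [r7c5∈{6}] only 6 remains possible at r7c5, so r7c5=6.

Answer: 8 7 1 6 9 3 2 5 4 / 5 4 3 7 1 2 6 9 8 / 2 6 9 4 5 8 7 3 1 / 1 5 2 9 3 7 8 4 6 / 3 8 6 5 2 4 1 7 9 / 7 9 4 1 8 6 3 2 5 / 4 3 8 2 6 5 9 1 7 / 6 1 5 3 7 9 4 8 2 / 9 2 7 8 4 1 5 6 3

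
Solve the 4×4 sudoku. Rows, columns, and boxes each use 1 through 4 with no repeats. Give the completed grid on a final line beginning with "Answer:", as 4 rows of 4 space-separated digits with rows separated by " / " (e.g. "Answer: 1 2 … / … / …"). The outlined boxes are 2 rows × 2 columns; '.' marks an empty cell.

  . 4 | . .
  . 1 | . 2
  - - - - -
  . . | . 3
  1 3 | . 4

Step 1. [r3c3∈{1,2}] in row 3, 1 fits only at r3c3 ⇒ r3c3=1.
Step 2. [r1c1∈{2,3}] row 1 places 2 nowhere but r1c1, so r1c1=2.
Step 3. [r2c1∈{3}] r2c1's peers cover all but 3 ⇒ r2c1=3.
Step 4. [r1c4∈{1}] r1c4's peers cover all but 1 ⇒ r1c4=1.
Step 5. [r1c3∈{3}] r1c3's peers cover all but 3. So r1c3=3.
Step 6. [r2c3∈{4}] r2c3 has the single candidate 4. So r2c3=4.
Step 7. [r3c2∈{2}] r3c2 is down to just 2, so r3c2=2.
Step 8. [r3c1∈{4}] r3c1 has the single candidate 4 ⇒ r3c1=4.
Step 9. [r4c3∈{2}] only 2 remains possible at r4c3, so r4c3=2.

Answer: 2 4 3 1 / 3 1 4 2 / 4 2 1 3 / 1 3 2 4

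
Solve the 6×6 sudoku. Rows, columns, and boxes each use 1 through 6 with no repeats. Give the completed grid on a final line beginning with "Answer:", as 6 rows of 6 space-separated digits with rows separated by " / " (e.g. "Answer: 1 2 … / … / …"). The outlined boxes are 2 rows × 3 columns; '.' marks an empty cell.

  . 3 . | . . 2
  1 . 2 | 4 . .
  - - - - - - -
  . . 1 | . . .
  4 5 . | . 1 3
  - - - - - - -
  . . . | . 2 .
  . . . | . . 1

Step 1. [r2c2∈{6}] nothing but 6 survives at r2c2. So r2c2=6.
Step 2. [r2c6∈{5}] r2c6 has the single candidate 5, so r2c6=5.
Step 3. [r3c1∈{2,3,6}] across row 3, 3 lands solely at r3c1, so r3c1=3.
Step 4. [r1c5∈{6}] r1c5 has the single candidate 6. So r1c5=6.
Step 5. [r4c3∈{6}] r4c3 is down to just 6. So r4c3=6.
Step 6. [r1c3∈{4,5}] row 1 places 4 nowhere but r1c3 ⇒ r1c3=4.
Step 7. [r6c1∈{2,5,6}] 2 has one home in col 1: r6c1. So r6c1=2.
Step 8. [r6c4∈{3,5,6}] r6c4 is the only open cell in row 6 admitting 6. So r6c4=6.
Step 9. [r5c4∈{3,5}] 3 has one home in col 4: r5c4, so r5c4=3.
Step 10. [r6c5∈{4,5}] in box 6, 5 fits only at r6c5 ⇒ r6c5=5.
Step 11. [r5c6∈{4}] nothing but 4 survives at r5c6 ⇒ r5c6=4.
Step 12. [r1c1∈{5}] r1c1 is down to just 5. So r1c1=5.
Step 13. [r3c2∈{2}] only 2 remains possible at r3c2. So r3c2=2.
Step 14. [r5c2∈{1}] r5c2 has the single candidate 1 ⇒ r5c2=1.
Step 15. [r5c3∈{5}] r5c3 has the single candidate 5, so r5c3=5.
Step 16. [r1c4∈{1}] r1c4's peers cover all but 1 ⇒ r1c4=1.
Step 17. [r6c3∈{3}] r6c3 is down to just 3. So r6c3=3.
Step 18. [r2c5∈{3}] r2c5's peers cover all but 3 ⇒ r2c5=3.
Step 19. [r5c1∈{6}] r5c1's peers cover all but 6. So r5c1=6.
Step 20. [r4c4∈{2}] nothing but 2 survives at r4c4 ⇒ r4c4=2.
Step 21. [r3c5∈{4}] nothing but 4 survives at r3c5, so r3c5=4.
Step 22. [r6c2∈{4}] r6c2 has the single candidate 4, so r6c2=4.
Step 23. [r3c6∈{6}] r3c6 has the single candidate 6 ⇒ r3c6=6.
Step 24. [r3c4∈{5}] nothing but 5 survives at r3c4, so r3c4=5.

Answer: 5 3 4 1 6 2 / 1 6 2 4 3 5 / 3 2 1 5 4 6 / 4 5 6 2 1 3 / 6 1 5 3 2 4 / 2 4 3 6 5 1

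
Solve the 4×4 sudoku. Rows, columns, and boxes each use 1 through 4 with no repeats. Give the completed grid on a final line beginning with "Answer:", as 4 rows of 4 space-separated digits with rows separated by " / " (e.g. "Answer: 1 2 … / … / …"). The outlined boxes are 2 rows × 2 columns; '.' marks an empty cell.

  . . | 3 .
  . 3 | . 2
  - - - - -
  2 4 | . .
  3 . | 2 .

Step 1. [r2c3∈{1,4}] across col 3, 4 lands solely at r2c3 ⇒ r2c3=4.
Step 2. [r1c4∈{1}] only 1 remains possible at r1c4, so r1c4=1.
Step 3. [r4c4∈{4}] only 4 remains possible at r4c4 ⇒ r4c4=4.
Step 4. [r1c1∈{4}] r1c1's peers cover all but 4 ⇒ r1c1=4.
Step 5. [r4c2∈{1}] r4c2's peers cover all but 1 ⇒ r4c2=1.
Step 6. [r1c2∈{2}] r1c2 has the single candidate 2, so r1c2=2.
Step 7. [r2c1∈{1}] r2c1 has the single candidate 1. So r2c1=1.
Step 8. [r3c3∈{1}] r3c3's peers cover all but 1 ⇒ r3c3=1.
Step 9. [r3c4∈{3}] r3c4 is down to just 3, so r3c4=3.

Answer: 4 2 3 1 / 1 3 4 2 / 2 4 1 3 / 3 1 2 4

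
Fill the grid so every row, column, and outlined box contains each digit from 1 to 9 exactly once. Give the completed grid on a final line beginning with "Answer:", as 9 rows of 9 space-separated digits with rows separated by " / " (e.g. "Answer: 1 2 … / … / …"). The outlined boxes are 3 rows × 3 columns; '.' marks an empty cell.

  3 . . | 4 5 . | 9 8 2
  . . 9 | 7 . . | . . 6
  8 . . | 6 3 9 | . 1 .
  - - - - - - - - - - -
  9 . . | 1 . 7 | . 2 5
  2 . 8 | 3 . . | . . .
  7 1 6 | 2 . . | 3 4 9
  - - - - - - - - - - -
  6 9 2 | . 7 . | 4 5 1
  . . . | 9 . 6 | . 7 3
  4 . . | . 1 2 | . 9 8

Step 1. [r5c2∈{4,5}] box 4 places 5 nowhere but r5c2 ⇒ r5c2=5.
Step 2. [r6c5∈{8}] r6c5 has the single candidate 8. So r6c5=8.
Step 3. [r2c2∈{2,4}] r2c2 is the only open cell in row 2 admitting 4. So r2c2=4.
Step 4. [r5c8∈{6}] nothing but 6 survives at r5c8, so r5c8=6.
Step 5. [r5c6∈{4}] r5c6 has the single candidate 4. So r5c6=4.
Step 6. [r5c9∈{7}] only 7 remains possible at r5c9, so r5c9=7.
Step 7. [r3c7∈{5,7}] across col 7, 7 lands solely at r3c7. So r3c7=7.
Step 8. [r3c3∈{5}] nothing but 5 survives at r3c3, so r3c3=5.
Step 9. [r2c1∈{1}] r2c1 has the single candidate 1, so r2c1=1.
Step 10. [r4c2∈{3}] r4c2's peers cover all but 3, so r4c2=3.
Step 11. [r9c2∈{7}] nothing but 7 survives at r9c2. So r9c2=7.
Step 12. [r7c6∈{3,8}] row 7 places 3 nowhere but r7c6, so r7c6=3.
Step 13. [r8c5∈{4}] only 4 remains possible at r8c5 ⇒ r8c5=4.
Step 14. [r3c9∈{4}] nothing but 4 survives at r3c9, so r3c9=4.
Step 15. [r2c5∈{2}] r2c5 has the single candidate 2 ⇒ r2c5=2.
Step 16. [r6c6∈{5}] r6c6 is down to just 5, so r6c6=5.
Step 17. [r1c6∈{1}] r1c6's peers cover all but 1, so r1c6=1.
Step 18. [r4c3∈{4}] r4c3's peers cover all but 4. So r4c3=4.
Step 19. [r3c2∈{2}] r3c2's peers cover all but 2, so r3c2=2.
Step 20. [r7c4∈{8}] r7c4's peers cover all but 8. So r7c4=8.
Step 21. [r8c3∈{1}] nothing but 1 survives at r8c3 ⇒ r8c3=1.
Step 22. [r5c7∈{1}] only 1 remains possible at r5c7 ⇒ r5c7=1.
Step 23. [r8c7∈{2}] r8c7 has the single candidate 2, so r8c7=2.
Step 24. [r9c3∈{3}] r9c3 is down to just 3, so r9c3=3.
Step 25. [r4c5∈{6}] r4c5's peers cover all but 6 ⇒ r4c5=6.
Step 26. [r8c1∈{5}] only 5 remains possible at r8c1 ⇒ r8c1=5.
Step 27. [r2c7∈{5}] r2c7 is down to just 5 ⇒ r2c7=5.
Step 28. [r2c6∈{8}] nothing but 8 survives at r2c6, so r2c6=8.
Step 29. [r1c3∈{7}] r1c3 has the single candidate 7, so r1c3=7.
Step 30. [r1c2∈{6}] r1c2 has the single candidate 6 ⇒ r1c2=6.
Step 31. [r9c7∈{6}] r9c7's peers cover all but 6 ⇒ r9c7=6.
Step 32. [r9c4∈{5}] only 5 remains possible at r9c4, so r9c4=5.
Step 33. [r4c7∈{8}] r4c7's peers cover all but 8. So r4c7=8.
Step 34. [r2c8∈{3}] only 3 remains possible at r2c8 ⇒ r2c8=3.
Step 35. [r8c2∈{8}] r8c2 is down to just 8. So r8c2=8.
Step 36. [r5c5∈{9}] r5c5 has the single candidate 9, so r5c5=9.

Answer: 3 6 7 4 5 1 9 8 2 / 1 4 9 7 2 8 5 3 6 / 8 2 5 6 3 9 7 1 4 / 9 3 4 1 6 7 8 2 5 / 2 5 8 3 9 4 1 6 7 / 7 1 6 2 8 5 3 4 9 / 6 9 2 8 7 3 4 5 1 / 5 8 1 9 4 6 2 7 3 / 4 7 3 5 1 2 6 9 8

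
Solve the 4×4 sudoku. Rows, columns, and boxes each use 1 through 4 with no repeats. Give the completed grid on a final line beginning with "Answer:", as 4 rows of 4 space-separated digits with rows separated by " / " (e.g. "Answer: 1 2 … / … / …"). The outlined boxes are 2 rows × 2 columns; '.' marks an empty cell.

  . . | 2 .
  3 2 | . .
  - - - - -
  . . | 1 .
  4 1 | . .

Step 1. [r3c4∈{2,3,4}] row 3 places 4 nowhere but r3c4, so r3c4=4.
Step 2. [r1c4∈{1,3}] 3 has one home in row 1: r1c4. So r1c4=3.
Step 3. [r3c2∈{3}] r3c2 is down to just 3, so r3c2=3.
Step 4. [r3c1∈{2}] nothing but 2 survives at r3c1, so r3c1=2.
Step 5. [r2c3∈{4}] r2c3's peers cover all but 4 ⇒ r2c3=4.
Step 6. [r1c1∈{1}] nothing but 1 survives at r1c1, so r1c1=1.
Step 7. [r4c4∈{2}] nothing but 2 survives at r4c4. So r4c4=2.
Step 8. [r2c4∈{1}] r2c4's peers cover all but 1 ⇒ r2c4=1.
Step 9. [r4c3∈{3}] nothing but 3 survives at r4c3 ⇒ r4c3=3.
Step 10. [r1c2∈{4}] r1c2's peers cover all but 4. So r1c2=4.

Answer: 1 4 2 3 / 3 2 4 1 / 2 3 1 4 / 4 1 3 2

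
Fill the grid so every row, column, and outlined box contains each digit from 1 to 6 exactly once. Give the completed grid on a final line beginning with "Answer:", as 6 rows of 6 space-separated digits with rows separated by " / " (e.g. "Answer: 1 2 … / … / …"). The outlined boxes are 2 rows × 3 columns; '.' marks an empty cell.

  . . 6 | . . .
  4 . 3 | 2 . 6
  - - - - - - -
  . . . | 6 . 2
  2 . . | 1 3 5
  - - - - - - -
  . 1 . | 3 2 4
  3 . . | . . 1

Step 1. [r2c2∈{5}] r2c2 is down to just 5 ⇒ r2c2=5.
Step 2. [r4c3∈{4}] r4c3's peers cover all but 4, so r4c3=4.
Step 3. [r6c4∈{5}] r6c4's peers cover all but 5 ⇒ r6c4=5.
Step 4. [r1c5∈{1,4,5}] across row 1, 5 lands solely at r1c5. So r1c5=5.
Step 5. [r6c2∈{2,4,6}] r6c2 is the only open cell in row 6 admitting 4, so r6c2=4.
Step 6. [r5c3∈{5}] r5c3 is down to just 5. So r5c3=5.
Step 7. [r3c3∈{1}] r3c3's peers cover all but 1 ⇒ r3c3=1.
Step 8. [r1c4∈{4}] r1c4 has the single candidate 4, so r1c4=4.
Step 9. [r4c2∈{6}] nothing but 6 survives at r4c2. So r4c2=6.
Step 10. [r6c5∈{6}] r6c5's peers cover all but 6, so r6c5=6.
Step 11. [r3c5∈{4}] r3c5's peers cover all but 4. So r3c5=4.
Step 12. [r5c1∈{6}] nothing but 6 survives at r5c1 ⇒ r5c1=6.
Step 13. [r1c6∈{3}] nothing but 3 survives at r1c6 ⇒ r1c6=3.
Step 14. [r1c2∈{2}] only 2 remains possible at r1c2, so r1c2=2.
Step 15. [r3c2∈{3}] only 3 remains possible at r3c2, so r3c2=3.
Step 16. [r6c3∈{2}] r6c3's peers cover all but 2. So r6c3=2.
Step 17. [r1c1∈{1}] nothing but 1 survives at r1c1, so r1c1=1.
Step 18. [r2c5∈{1}] r2c5 has the single candidate 1, so r2c5=1.
Step 19. [r3c1∈{5}] r3c1 is down to just 5 ⇒ r3c1=5.

Answer: 1 2 6 4 5 3 / 4 5 3 2 1 6 / 5 3 1 6 4 2 / 2 6 4 1 3 5 / 6 1 5 3 2 4 / 3 4 2 5 6 1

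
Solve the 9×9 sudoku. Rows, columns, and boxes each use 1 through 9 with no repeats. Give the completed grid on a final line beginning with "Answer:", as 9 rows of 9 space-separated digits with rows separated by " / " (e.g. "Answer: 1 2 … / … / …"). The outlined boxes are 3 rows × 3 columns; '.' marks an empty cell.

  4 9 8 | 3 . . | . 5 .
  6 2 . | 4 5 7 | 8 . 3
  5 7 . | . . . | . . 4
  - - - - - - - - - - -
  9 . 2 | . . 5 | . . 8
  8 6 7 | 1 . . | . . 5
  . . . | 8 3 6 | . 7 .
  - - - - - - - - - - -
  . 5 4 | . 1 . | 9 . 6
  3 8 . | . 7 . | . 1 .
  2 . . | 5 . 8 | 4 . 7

Step 1. [r8c9∈{2}] r8c9 has the single candidate 2. So r8c9=2.
Step 2. [r6c1∈{1}] r6c1's peers cover all but 1 ⇒ r6c1=1.
Step 3. [r6c7∈{2}] r6c7 has the single candidate 2. So r6c7=2.
Step 4. [r3c8∈{2,6,9}] in col 8, 2 fits only at r3c8 ⇒ r3c8=2.
Step 5. [r4c5∈{4}] nothing but 4 survives at r4c5 ⇒ r4c5=4.
Step 6. [r4c7∈{1,3,6}] 1 has one home in row 4: r4c7, so r4c7=1.
Step 7. [r3c7∈{6}] r3c7 has the single candidate 6 ⇒ r3c7=6.
Step 8. [r3c4∈{9}] nothing but 9 survives at r3c4. So r3c4=9.
Step 9. [r9c8∈{3}] r9c8 is down to just 3. So r9c8=3.
Step 10. [r1c5∈{2,6}] 6 has one home in row 1: r1c5. So r1c5=6.
Step 11. [r9c3∈{1,6,9}] 6 has one home in row 9: r9c3. So r9c3=6.
Step 12. [r1c6∈{1,2}] across row 1, 2 lands solely at r1c6. So r1c6=2.
Step 13. [r5c6∈{9}] r5c6 has the single candidate 9, so r5c6=9.
Step 14. [r2c3∈{1}] r2c3 is down to just 1 ⇒ r2c3=1.
Step 15. [r1c7∈{7}] r1c7 is down to just 7, so r1c7=7.
Step 16. [r4c8∈{6}] r4c8's peers cover all but 6. So r4c8=6.
Step 17. [r8c3∈{9}] only 9 remains possible at r8c3, so r8c3=9.
Step 18. [r7c4∈{2}] nothing but 2 survives at r7c4, so r7c4=2.
Step 19. [r8c7∈{5}] r8c7's peers cover all but 5, so r8c7=5.
Step 20. [r5c8∈{4}] r5c8's peers cover all but 4 ⇒ r5c8=4.
Step 21. [r4c4∈{7}] r4c4 is down to just 7. So r4c4=7.
Step 22. [r8c6∈{4}] r8c6's peers cover all but 4, so r8c6=4.
Step 23. [r1c9∈{1}] r1c9 has the single candidate 1. So r1c9=1.
Step 24. [r5c5∈{2}] nothing but 2 survives at r5c5, so r5c5=2.
Step 25. [r9c5∈{9}] nothing but 9 survives at r9c5, so r9c5=9.
Step 26. [r6c2∈{4}] r6c2 has the single candidate 4, so r6c2=4.
Step 27. [r3c6∈{1}] nothing but 1 survives at r3c6, so r3c6=1.
Step 28. [r7c8∈{8}] r7c8's peers cover all but 8 ⇒ r7c8=8.
Step 29. [r7c6∈{3}] r7c6's peers cover all but 3. So r7c6=3.
Step 30. [r6c9∈{9}] r6c9's peers cover all but 9. So r6c9=9.
Step 31. [r7c1∈{7}] r7c1 is down to just 7 ⇒ r7c1=7.
Step 32. [r3c5∈{8}] nothing but 8 survives at r3c5 ⇒ r3c5=8.
Step 33. [r5c7∈{3}] r5c7 is down to just 3. So r5c7=3.
Step 34. [r2c8∈{9}] only 9 remains possible at r2c8. So r2c8=9.
Step 35. [r3c3∈{3}] r3c3 is down to just 3, so r3c3=3.
Step 36. [r4c2∈{3}] nothing but 3 survives at r4c2, so r4c2=3.
Step 37. [r9c2∈{1}] nothing but 1 survives at r9c2. So r9c2=1.
Step 38. [r6c3∈{5}] nothing but 5 survives at r6c3, so r6c3=5.
Step 39. [r8c4∈{6}] r8c4 is down to just 6 ⇒ r8c4=6.

Answer: 4 9 8 3 6 2 7 5 1 / 6 2 1 4 5 7 8 9 3 / 5 7 3 9 8 1 6 2 4 / 9 3 2 7 4 5 1 6 8 / 8 6 7 1 2 9 3 4 5 / 1 4 5 8 3 6 2 7 9 / 7 5 4 2 1 3 9 8 6 / 3 8 9 6 7 4 5 1 2 / 2 1 6 5 9 8 4 3 7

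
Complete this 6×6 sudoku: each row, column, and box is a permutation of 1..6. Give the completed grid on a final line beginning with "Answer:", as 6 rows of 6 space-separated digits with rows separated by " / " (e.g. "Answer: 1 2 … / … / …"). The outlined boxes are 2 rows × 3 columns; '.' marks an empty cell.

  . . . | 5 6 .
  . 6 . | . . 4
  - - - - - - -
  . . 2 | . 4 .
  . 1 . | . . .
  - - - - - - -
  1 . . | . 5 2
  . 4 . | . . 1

Step 1. [r1c6∈{3}] r1c6 is down to just 3. So r1c6=3.
Step 2. [r6c5∈{3}] r6c5 has the single candidate 3 ⇒ r6c5=3.
Step 3. [r3c2∈{3,5}] r3c2 is the only open cell in col 2 admitting 5 ⇒ r3c2=5.
Step 4. [r6c4∈{6}] only 6 remains possible at r6c4, so r6c4=6.
Step 5. [r2c5∈{1,2}] r2c5 is the only open cell in col 5 admitting 1 ⇒ r2c5=1.
Step 6. [r6c1∈{2,5}] 2 has one home in row 6: r6c1, so r6c1=2.
Step 7. [r3c6∈{6}] r3c6's peers cover all but 6. So r3c6=6.
Step 8. [r3c1∈{3}] r3c1's peers cover all but 3, so r3c1=3.
Step 9. [r5c3∈{3,6}] in row 5, 6 fits only at r5c3. So r5c3=6.
Step 10. [r4c3∈{4}] nothing but 4 survives at r4c3 ⇒ r4c3=4.
Step 11. [r2c3∈{3,5}] r2c3 is the only open cell in row 2 admitting 3. So r2c3=3.
Step 12. [r4c4∈{2,3}] row 4 places 3 nowhere but r4c4. So r4c4=3.
Step 13. [r1c1∈{4}] only 4 remains possible at r1c1 ⇒ r1c1=4.
Step 14. [r5c4∈{4}] r5c4 is down to just 4. So r5c4=4.
Step 15. [r4c1∈{6}] r4c1 has the single candidate 6, so r4c1=6.
Step 16. [r4c5∈{2}] r4c5 is down to just 2. So r4c5=2.
Step 17. [r1c3∈{1}] r1c3 has the single candidate 1, so r1c3=1.
Step 18. [r2c1∈{5}] r2c1 has the single candidate 5 ⇒ r2c1=5.
Step 19. [r1c2∈{2}] only 2 remains possible at r1c2, so r1c2=2.
Step 20. [r3c4∈{1}] r3c4 is down to just 1, so r3c4=1.
Step 21. [r2c4∈{2}] r2c4's peers cover all but 2, so r2c4=2.
Step 22. [r5c2∈{3}] only 3 remains possible at r5c2 ⇒ r5c2=3.
Step 23. [r6c3∈{5}] only 5 remains possible at r6c3, so r6c3=5.
Step 24. [r4c6∈{5}] r4c6 has the single candidate 5 ⇒ r4c6=5.

Answer: 4 2 1 5 6 3 / 5 6 3 2 1 4 / 3 5 2 1 4 6 / 6 1 4 3 2 5 / 1 3 6 4 5 2 / 2 4 5 6 3 1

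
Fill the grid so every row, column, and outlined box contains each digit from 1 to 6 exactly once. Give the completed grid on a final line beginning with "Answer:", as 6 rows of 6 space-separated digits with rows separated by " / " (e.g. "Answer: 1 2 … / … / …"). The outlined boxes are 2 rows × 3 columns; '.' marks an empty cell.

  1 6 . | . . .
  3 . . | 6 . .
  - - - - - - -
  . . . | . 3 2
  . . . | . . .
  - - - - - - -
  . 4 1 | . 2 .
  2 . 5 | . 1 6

Step 1. [r2c2∈{2,5}] 5 has one home in box 1: r2c2 ⇒ r2c2=5.
Step 2. [r2c5∈{4}] only 4 remains possible at r2c5 ⇒ r2c5=4.
Step 3. [r4c6∈{1,4,5}] col 6 places 4 nowhere but r4c6, so r4c6=4.
Step 4. [r1c4∈{2,3,5}] 2 has one home in col 4: r1c4 ⇒ r1c4=2.
Step 5. [r4c5∈{5,6}] 6 has one home in col 5: r4c5 ⇒ r4c5=6.
Step 6. [r4c2∈{1,2,3}] r4c2 is the only open cell in col 2 admitting 2 ⇒ r4c2=2.
Step 7. [r3c1∈{4,5,6}] in col 1, 4 fits only at r3c1 ⇒ r3c1=4.
Step 8. [r3c4∈{1,5}] row 3 places 5 nowhere but r3c4, so r3c4=5.
Step 9. [r5c4∈{3}] r5c4's peers cover all but 3, so r5c4=3.
Step 10. [r1c5∈{5}] only 5 remains possible at r1c5, so r1c5=5.
Step 11. [r4c4∈{1}] r4c4 has the single candidate 1. So r4c4=1.
Step 12. [r6c4∈{4}] r6c4's peers cover all but 4, so r6c4=4.
Step 13. [r3c2∈{1}] r3c2's peers cover all but 1, so r3c2=1.
Step 14. [r1c3∈{4}] nothing but 4 survives at r1c3. So r1c3=4.
Step 15. [r1c6∈{3}] r1c6's peers cover all but 3, so r1c6=3.
Step 16. [r4c1∈{5}] r4c1's peers cover all but 5, so r4c1=5.
Step 17. [r2c3∈{2}] r2c3 is down to just 2, so r2c3=2.
Step 18. [r5c1∈{6}] nothing but 6 survives at r5c1, so r5c1=6.
Step 19. [r4c3∈{3}] r4c3's peers cover all but 3, so r4c3=3.
Step 20. [r2c6∈{1}] only 1 remains possible at r2c6, so r2c6=1.
Step 21. [r5c6∈{5}] r5c6 is down to just 5. So r5c6=5.
Step 22. [r6c2∈{3}] r6c2 is down to just 3 ⇒ r6c2=3.
Step 23. [r3c3∈{6}] r3c3 is down to just 6 ⇒ r3c3=6.

Answer: 1 6 4 2 5 3 / 3 5 2 6 4 1 / 4 1 6 5 3 2 / 5 2 3 1 6 4 / 6 4 1 3 2 5 / 2 3 5 4 1 6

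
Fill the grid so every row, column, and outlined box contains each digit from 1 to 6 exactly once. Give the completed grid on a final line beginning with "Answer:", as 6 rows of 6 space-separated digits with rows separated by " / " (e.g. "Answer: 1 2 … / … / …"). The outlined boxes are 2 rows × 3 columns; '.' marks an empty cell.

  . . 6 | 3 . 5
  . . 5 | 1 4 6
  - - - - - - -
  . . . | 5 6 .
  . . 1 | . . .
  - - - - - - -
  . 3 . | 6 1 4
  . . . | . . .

Step 1. [r2c2∈{2}] nothing but 2 survives at r2c2 ⇒ r2c2=2.
Step 2. [r3c2∈{4}] r3c2 is down to just 4. So r3c2=4.
Step 3. [r6c4∈{2}] nothing but 2 survives at r6c4. So r6c4=2.
Step 4. [r3c3∈{2,3}] r3c3 is the only open cell in col 3 admitting 3, so r3c3=3.
Step 5. [r5c1∈{2,5}] in row 5, 5 fits only at r5c1, so r5c1=5.
Step 6. [r6c6∈{3}] r6c6 is down to just 3 ⇒ r6c6=3.
Step 7. [r4c6∈{2}] r4c6's peers cover all but 2 ⇒ r4c6=2.
Step 8. [r4c1∈{6}] r4c1 has the single candidate 6, so r4c1=6.
Step 9. [r1c1∈{1,4}] 4 has one home in row 1: r1c1. So r1c1=4.
Step 10. [r6c1∈{1}] nothing but 1 survives at r6c1. So r6c1=1.
Step 11. [r4c2∈{5}] r4c2 has the single candidate 5, so r4c2=5.
Step 12. [r5c3∈{2}] r5c3 has the single candidate 2 ⇒ r5c3=2.
Step 13. [r3c6∈{1}] r3c6 has the single candidate 1. So r3c6=1.
Step 14. [r6c2∈{6}] r6c2's peers cover all but 6 ⇒ r6c2=6.
Step 15. [r3c1∈{2}] only 2 remains possible at r3c1, so r3c1=2.
Step 16. [r6c3∈{4}] r6c3's peers cover all but 4, so r6c3=4.
Step 17. [r4c4∈{4}] r4c4's peers cover all but 4. So r4c4=4.
Step 18. [r4c5∈{3}] nothing but 3 survives at r4c5, so r4c5=3.
Step 19. [r2c1∈{3}] r2c1's peers cover all but 3. So r2c1=3.
Step 20. [r6c5∈{5}] r6c5 is down to just 5 ⇒ r6c5=5.
Step 21. [r1c5∈{2}] r1c5's peers cover all but 2, so r1c5=2.
Step 22. [r1c2∈{1}] r1c2's peers cover all but 1, so r1c2=1.

Answer: 4 1 6 3 2 5 / 3 2 5 1 4 6 / 2 4 3 5 6 1 / 6 5 1 4 3 2 / 5 3 2 6 1 4 / 1 6 4 2 5 3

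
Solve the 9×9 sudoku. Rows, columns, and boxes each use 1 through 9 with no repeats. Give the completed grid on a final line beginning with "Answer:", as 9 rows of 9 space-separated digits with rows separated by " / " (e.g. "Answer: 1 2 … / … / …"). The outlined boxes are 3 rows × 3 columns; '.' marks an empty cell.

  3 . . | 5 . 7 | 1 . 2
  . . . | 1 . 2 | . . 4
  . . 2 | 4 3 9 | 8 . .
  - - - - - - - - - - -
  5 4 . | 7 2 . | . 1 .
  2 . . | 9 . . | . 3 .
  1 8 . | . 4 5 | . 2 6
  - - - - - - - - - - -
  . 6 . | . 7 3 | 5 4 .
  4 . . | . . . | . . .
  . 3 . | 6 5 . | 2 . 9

Step 1. [r5c2∈{7}] nothing but 7 survives at r5c2 ⇒ r5c2=7.
Step 2. [r1c2∈{9}] r1c2's peers cover all but 9. So r1c2=9.
Step 3. [r1c8∈{6}] nothing but 6 survives at r1c8. So r1c8=6.
Step 4. [r4c9∈{8}] r4c9 has the single candidate 8, so r4c9=8.
Step 5. [r2c5∈{6,8}] 6 has one home in box 2: r2c5, so r2c5=6.
Step 6. [r2c2∈{5}] r2c2's peers cover all but 5. So r2c2=5.
Step 7. [r8c3∈{1,5,7,8,9}] r8c3 is the only open cell in row 8 admitting 5, so r8c3=5.
Step 8. [r4c7∈{9}] r4c7 has the single candidate 9. So r4c7=9.
Step 9. [r8c9∈{1,3,7}] in col 9, 3 fits only at r8c9. So r8c9=3.
Step 10. [r3c9∈{5,7}] r3c9 is the only open cell in col 9 admitting 7 ⇒ r3c9=7.
Step 11. [r1c5∈{8}] only 8 remains possible at r1c5, so r1c5=8.
Step 12. [r5c6∈{1,6,8}] in row 5, 8 fits only at r5c6 ⇒ r5c6=8.
Step 13. [r8c6∈{1}] nothing but 1 survives at r8c6. So r8c6=1.
Step 14. [r9c3∈{1,7,8}] 1 has one home in row 9: r9c3, so r9c3=1.
Step 15. [r9c1∈{7,8}] 7 has one home in box 7: r9c1 ⇒ r9c1=7.
Step 16. [r2c1∈{8}] only 8 remains possible at r2c1. So r2c1=8.
Step 17. [r6c3∈{3,9}] r6c3 is the only open cell in row 6 admitting 9 ⇒ r6c3=9.
Step 18. [r7c4∈{2,8}] in row 7, 2 fits only at r7c4 ⇒ r7c4=2.
Step 19. [r8c8∈{7,8}] r8c8 is the only open cell in col 8 admitting 7. So r8c8=7.
Step 20. [r5c3∈{6}] nothing but 6 survives at r5c3. So r5c3=6.
Step 21. [r4c3∈{3}] nothing but 3 survives at r4c3, so r4c3=3.
Step 22. [r2c8∈{9}] r2c8's peers cover all but 9. So r2c8=9.
Step 23. [r8c4∈{8}] only 8 remains possible at r8c4 ⇒ r8c4=8.
Step 24. [r7c9∈{1}] r7c9 has the single candidate 1, so r7c9=1.
Step 25. [r3c1∈{6}] r3c1 has the single candidate 6, so r3c1=6.
Step 26. [r3c2∈{1}] r3c2 is down to just 1 ⇒ r3c2=1.
Step 27. [r8c2∈{2}] r8c2's peers cover all but 2. So r8c2=2.
Step 28. [r5c7∈{4}] r5c7's peers cover all but 4. So r5c7=4.
Step 29. [r2c7∈{3}] nothing but 3 survives at r2c7. So r2c7=3.
Step 30. [r7c3∈{8}] nothing but 8 survives at r7c3. So r7c3=8.
Step 31. [r4c6∈{6}] only 6 remains possible at r4c6 ⇒ r4c6=6.
Step 32. [r8c7∈{6}] nothing but 6 survives at r8c7 ⇒ r8c7=6.
Step 33. [r8c5∈{9}] r8c5 has the single candidate 9, so r8c5=9.
Step 34. [r7c1∈{9}] only 9 remains possible at r7c1 ⇒ r7c1=9.
Step 35. [r3c8∈{5}] r3c8 has the single candidate 5. So r3c8=5.
Step 36. [r5c5∈{1}] r5c5 has the single candidate 1. So r5c5=1.
Step 37. [r6c4∈{3}] r6c4 has the single candidate 3. So r6c4=3.
Step 38. [r6c7∈{7}] r6c7's peers cover all but 7, so r6c7=7.
Step 39. [r9c8∈{8}] r9c8's peers cover all but 8. So r9c8=8.
Step 40. [r2c3∈{7}] r2c3 is down to just 7. So r2c3=7.
Step 41. [r5c9∈{5}] r5c9 has the single candidate 5, so r5c9=5.
Step 42. [r9c6∈{4}] nothing but 4 survives at r9c6 ⇒ r9c6=4.
Step 43. [r1c3∈{4}] nothing but 4 survives at r1c3 ⇒ r1c3=4.

Answer: 3 9 4 5 8 7 1 6 2 / 8 5 7 1 6 2 3 9 4 / 6 1 2 4 3 9 8 5 7 / 5 4 3 7 2 6 9 1 8 / 2 7 6 9 1 8 4 3 5 / 1 8 9 3 4 5 7 2 6 / 9 6 8 2 7 3 5 4 1 / 4 2 5 8 9 1 6 7 3 / 7 3 1 6 5 4 2 8 9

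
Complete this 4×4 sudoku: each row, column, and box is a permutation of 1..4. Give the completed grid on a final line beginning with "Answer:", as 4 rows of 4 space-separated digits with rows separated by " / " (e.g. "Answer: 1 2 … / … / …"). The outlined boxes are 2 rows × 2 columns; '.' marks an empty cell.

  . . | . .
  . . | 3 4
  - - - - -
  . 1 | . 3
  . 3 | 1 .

Step 1. [r1c3∈{2}] r1c3's peers cover all but 2 ⇒ r1c3=2.
Step 2. [r4c1∈{2,4}] row 4 places 4 nowhere but r4c1 ⇒ r4c1=4.
Step 3. [r2c1∈{1,2}] 1 has one home in row 2: r2c1 ⇒ r2c1=1.
Step 4. [r1c1∈{3}] nothing but 3 survives at r1c1, so r1c1=3.
Step 5. [r2c2∈{2}] only 2 remains possible at r2c2, so r2c2=2.
Step 6. [r1c2∈{4}] r1c2 has the single candidate 4, so r1c2=4.
Step 7. [r3c3∈{4}] r3c3 is down to just 4. So r3c3=4.
Step 8. [r3c1∈{2}] r3c1's peers cover all but 2. So r3c1=2.
Step 9. [r4c4∈{2}] r4c4's peers cover all but 2. So r4c4=2.
Step 10. [r1c4∈{1}] only 1 remains possible at r1c4, so r1c4=1.

Answer: 3 4 2 1 / 1 2 3 4 / 2 1 4 3 / 4 3 1 2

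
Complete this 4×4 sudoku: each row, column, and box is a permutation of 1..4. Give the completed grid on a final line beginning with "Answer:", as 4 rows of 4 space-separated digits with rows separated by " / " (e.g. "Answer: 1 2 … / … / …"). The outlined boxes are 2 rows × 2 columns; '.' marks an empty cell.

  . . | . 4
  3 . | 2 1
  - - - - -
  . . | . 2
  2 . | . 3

Step 1. [r3c1∈{1,4}] across col 1, 4 lands solely at r3c1. So r3c1=4.
Step 2. [r4c2∈{1}] r4c2's peers cover all but 1, so r4c2=1.
Step 3. [r3c3∈{1}] r3c3 has the single candidate 1 ⇒ r3c3=1.
Step 4. [r4c3∈{4}] r4c3 has the single candidate 4. So r4c3=4.
Step 5. [r1c3∈{3}] r1c3's peers cover all but 3 ⇒ r1c3=3.
Step 6. [r1c2∈{2}] nothing but 2 survives at r1c2, so r1c2=2.
Step 7. [r1c1∈{1}] nothing but 1 survives at r1c1 ⇒ r1c1=1.
Step 8. [r3c2∈{3}] r3c2's peers cover all but 3. So r3c2=3.
Step 9. [r2c2∈{4}] r2c2 has the single candidate 4 ⇒ r2c2=4.

Answer: 1 2 3 4 / 3 4 2 1 / 4 3 1 2 / 2 1 4 3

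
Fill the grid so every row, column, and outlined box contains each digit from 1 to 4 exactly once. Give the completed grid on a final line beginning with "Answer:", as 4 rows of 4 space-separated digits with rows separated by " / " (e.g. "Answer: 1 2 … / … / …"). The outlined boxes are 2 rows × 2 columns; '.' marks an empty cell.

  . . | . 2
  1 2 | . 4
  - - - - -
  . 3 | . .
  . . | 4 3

Step 1. [r1c1∈{3,4}] col 1 places 3 nowhere but r1c1 ⇒ r1c1=3.
Step 2. [r3c3∈{1,2}] across col 3, 2 lands solely at r3c3. So r3c3=2.
Step 3. [r4c2∈{1}] r4c2 is down to just 1. So r4c2=1.
Step 4. [r1c2∈{4}] r1c2's peers cover all but 4 ⇒ r1c2=4.
Step 5. [r2c3∈{3}] only 3 remains possible at r2c3. So r2c3=3.
Step 6. [r3c4∈{1}] r3c4 is down to just 1 ⇒ r3c4=1.
Step 7. [r1c3∈{1}] nothing but 1 survives at r1c3, so r1c3=1.
Step 8. [r3c1∈{4}] only 4 remains possible at r3c1 ⇒ r3c1=4.
Step 9. [r4c1∈{2}] r4c1 has the single candidate 2 ⇒ r4c1=2.

Answer: 3 4 1 2 / 1 2 3 4 / 4 3 2 1 / 2 1 4 3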